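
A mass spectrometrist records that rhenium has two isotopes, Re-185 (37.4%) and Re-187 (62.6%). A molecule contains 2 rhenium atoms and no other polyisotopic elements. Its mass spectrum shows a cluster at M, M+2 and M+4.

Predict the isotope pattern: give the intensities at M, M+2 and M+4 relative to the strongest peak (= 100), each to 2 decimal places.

The 2 Re atoms are independent, so intensities follow the terms of (0.374 + 0.626)^2.
P(M) = 0.374^2 = 0.139876
P(M+2) = 2 × 0.374^1 × 0.626^1 = 0.468248
P(M+4) = 0.626^2 = 0.391876
The M+2 peak is largest (0.468248); scaling to 100 gives 29.87 : 100.00 : 83.69.

29.87 : 100.00 : 83.69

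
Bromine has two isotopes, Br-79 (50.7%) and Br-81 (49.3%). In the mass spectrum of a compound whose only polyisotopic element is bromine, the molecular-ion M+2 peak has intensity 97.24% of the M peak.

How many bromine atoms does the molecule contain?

With n Br atoms, P(M+2)/P(M) = C(n,1)·p^(n−1)q / p^n = n·q/p = n · 0.493/0.507.
n = 0.9724 × 0.507/0.493 = 1.00 ≈ 1

1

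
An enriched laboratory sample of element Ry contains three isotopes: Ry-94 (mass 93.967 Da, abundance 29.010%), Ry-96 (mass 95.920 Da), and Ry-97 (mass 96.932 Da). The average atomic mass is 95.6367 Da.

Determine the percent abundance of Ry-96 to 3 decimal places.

42.999%

Let x and y be the fractions of Ry-96 and Ry-97. Then x + y = 1 − 0.29010 = 0.70990 and 95.920x + 96.932y = 95.6367 − 0.29010×93.967 = 68.3768733.
Substituting: 95.920x + 96.932(0.70990 − x) = 68.3768733
(95.920 − 96.932)x = -0.4351535  ⇒  x = 0.42999, y = 0.27991
Ry-96: 42.999%, Ry-97: 27.991%.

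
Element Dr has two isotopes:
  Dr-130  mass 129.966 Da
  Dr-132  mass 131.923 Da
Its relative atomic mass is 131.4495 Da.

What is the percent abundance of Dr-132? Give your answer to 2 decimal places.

75.80%

With x = fraction of Dr-130 (so Dr-132 is 1 − x):
129.966·x + 131.923·(1 − x) = 131.4495
(129.966 − 131.923)·x = 131.4495 − 131.923
x = -0.4735 / -1.957 = 0.24195 → 24.20% Dr-130, 75.80% Dr-132.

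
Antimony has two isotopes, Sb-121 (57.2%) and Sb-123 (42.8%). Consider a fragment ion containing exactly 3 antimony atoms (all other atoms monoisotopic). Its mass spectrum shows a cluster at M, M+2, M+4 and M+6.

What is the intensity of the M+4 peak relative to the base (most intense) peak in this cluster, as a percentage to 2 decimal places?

74.83%

(0.572 + 0.428)^3 gives M 0.1871, M+2 0.4201, M+4 0.3143, M+6 0.0784; the largest is M+2.
P(M+2) = C(3,1) × 0.572^2 × 0.428^1 = 3 × 0.327184 × 0.4280 = 0.420104 (base)
P(M+4) = C(3,2) × 0.572^1 × 0.428^2 = 3 × 0.5720 × 0.183184 = 0.314344
Relative intensity = 0.314344 / 0.420104 × 100 = 74.83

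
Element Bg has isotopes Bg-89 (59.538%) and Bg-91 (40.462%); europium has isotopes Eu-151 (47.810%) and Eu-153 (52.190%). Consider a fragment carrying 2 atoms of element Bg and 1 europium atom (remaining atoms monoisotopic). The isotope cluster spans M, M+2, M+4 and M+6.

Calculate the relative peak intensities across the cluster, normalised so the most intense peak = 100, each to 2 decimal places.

Element Bg pattern (n=2): 0.35447734 : 0.48180531 : 0.16371734
Europium pattern (n=1): 0.4781 : 0.5219
Convolve the two distributions (both contribute in 2-u steps):
  M: 0.35447734×0.4781 = 0.169476
  M+2: 0.35447734×0.5219 + 0.48180531×0.4781 = 0.415353
  M+4: 0.48180531×0.5219 + 0.16371734×0.4781 = 0.329727
  M+6: 0.16371734×0.5219 = 0.085444
Scale to base peak (0.415353) = 100: 40.80 : 100.00 : 79.38 : 20.57

40.80 : 100.00 : 79.38 : 20.57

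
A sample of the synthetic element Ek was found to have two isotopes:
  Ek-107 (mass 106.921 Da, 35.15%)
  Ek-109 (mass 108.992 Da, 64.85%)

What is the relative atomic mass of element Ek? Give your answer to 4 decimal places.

108.2640 Da

Ar = Σ fᵢ·mᵢ = 0.3515 × 106.921 + 0.6485 × 108.992
= 37.58273 + 70.68131 = 108.26404 Da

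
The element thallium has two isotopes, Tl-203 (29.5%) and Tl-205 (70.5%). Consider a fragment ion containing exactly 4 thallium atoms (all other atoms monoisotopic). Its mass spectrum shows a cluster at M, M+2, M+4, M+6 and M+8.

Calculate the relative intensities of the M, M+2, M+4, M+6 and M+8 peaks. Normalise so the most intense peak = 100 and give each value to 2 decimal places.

Each Tl atom is independently Tl-203 (p = 0.295) or Tl-205 (q = 0.705); the cluster is the binomial expansion (p + q)^4.
P(M) = 0.295^4 = 0.007573
P(M+2) = 4 × 0.295^3 × 0.705^1 = 0.072396
P(M+4) = 6 × 0.295^2 × 0.705^2 = 0.259522
P(M+6) = 4 × 0.295^1 × 0.705^3 = 0.413475
P(M+8) = 0.705^4 = 0.247034
The M+6 peak is largest (0.413475); scaling to 100 gives 1.83 : 17.51 : 62.77 : 100.00 : 59.75.

1.83 : 17.51 : 62.77 : 100.00 : 59.75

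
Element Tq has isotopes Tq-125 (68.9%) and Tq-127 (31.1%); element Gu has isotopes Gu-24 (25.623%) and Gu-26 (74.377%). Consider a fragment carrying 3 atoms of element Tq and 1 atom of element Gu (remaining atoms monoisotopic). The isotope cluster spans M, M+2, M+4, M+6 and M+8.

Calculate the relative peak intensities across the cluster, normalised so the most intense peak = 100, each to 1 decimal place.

22.0 : 93.7 : 100.0 : 41.1 : 5.9

Element Tq pattern (n=3): 0.32708277 : 0.44291469 : 0.19992231 : 0.03008023
Element Gu pattern (n=1): 0.25623 : 0.74377
Convolve the two distributions (both contribute in 2-u steps):
  M: 0.32708277×0.25623 = 0.083808
  M+2: 0.32708277×0.74377 + 0.44291469×0.25623 = 0.356762
  M+4: 0.44291469×0.74377 + 0.19992231×0.25623 = 0.380653
  M+6: 0.19992231×0.74377 + 0.03008023×0.25623 = 0.156404
  M+8: 0.03008023×0.74377 = 0.022373
Scale to base peak (0.380653) = 100: 22.0 : 93.7 : 100.0 : 41.1 : 5.9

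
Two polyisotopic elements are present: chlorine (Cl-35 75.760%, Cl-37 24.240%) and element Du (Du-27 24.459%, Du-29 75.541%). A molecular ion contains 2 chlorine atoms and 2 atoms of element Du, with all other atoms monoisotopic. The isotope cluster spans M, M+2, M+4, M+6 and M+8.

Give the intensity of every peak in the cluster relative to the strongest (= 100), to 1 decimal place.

Chlorine pattern (n=2): 0.57395776 : 0.36728448 : 0.05875776
Element Du pattern (n=2): 0.05982427 : 0.36953146 : 0.57064427
Convolve the two distributions (both contribute in 2-u steps):
  M: 0.57395776×0.05982427 = 0.034337
  M+2: 0.57395776×0.36953146 + 0.36728448×0.05982427 = 0.234068
  M+4: 0.57395776×0.57064427 + 0.36728448×0.36953146 + 0.05875776×0.05982427 = 0.466764
  M+6: 0.36728448×0.57064427 + 0.05875776×0.36953146 = 0.231302
  M+8: 0.05875776×0.57064427 = 0.033530
Scale to base peak (0.466764) = 100: 7.4 : 50.1 : 100.0 : 49.6 : 7.2

7.4 : 50.1 : 100.0 : 49.6 : 7.2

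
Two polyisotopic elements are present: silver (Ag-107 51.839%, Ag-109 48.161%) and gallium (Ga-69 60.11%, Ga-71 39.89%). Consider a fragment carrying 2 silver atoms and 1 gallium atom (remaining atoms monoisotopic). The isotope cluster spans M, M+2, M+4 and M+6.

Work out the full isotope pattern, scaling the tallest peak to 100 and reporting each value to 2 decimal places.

Silver pattern (n=2): 0.26872819 : 0.49932362 : 0.23194819
Gallium pattern (n=1): 0.6011 : 0.3989
Convolve the two distributions (both contribute in 2-u steps):
  M: 0.26872819×0.6011 = 0.161533
  M+2: 0.26872819×0.3989 + 0.49932362×0.6011 = 0.407339
  M+4: 0.49932362×0.3989 + 0.23194819×0.6011 = 0.338604
  M+6: 0.23194819×0.3989 = 0.092524
Scale to base peak (0.407339) = 100: 39.66 : 100.00 : 83.13 : 22.71

39.66 : 100.00 : 83.13 : 22.71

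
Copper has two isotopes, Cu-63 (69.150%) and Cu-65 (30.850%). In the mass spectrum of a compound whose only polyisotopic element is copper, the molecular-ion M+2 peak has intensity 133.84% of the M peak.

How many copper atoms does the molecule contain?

The M+2/M ratio from n Cu atoms is n · q/p = n · 0.30850/0.69150.
n = 1.3384 × 0.69150/0.30850 = 3.00 ≈ 3

3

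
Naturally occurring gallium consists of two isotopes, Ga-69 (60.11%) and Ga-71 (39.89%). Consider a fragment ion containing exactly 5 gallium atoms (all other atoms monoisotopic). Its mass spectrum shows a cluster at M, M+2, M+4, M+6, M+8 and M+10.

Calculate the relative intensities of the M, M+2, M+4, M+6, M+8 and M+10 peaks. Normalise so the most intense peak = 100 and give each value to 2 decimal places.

22.71 : 75.34 : 100.00 : 66.36 : 22.02 : 2.92

The 5 Ga atoms are independent, so intensities follow the terms of (0.6011 + 0.3989)^5.
P(M) = 0.6011^5 = 0.078475
P(M+2) = 5 × 0.6011^4 × 0.3989^1 = 0.260388
P(M+4) = 10 × 0.6011^3 × 0.3989^2 = 0.345596
P(M+6) = 10 × 0.6011^2 × 0.3989^3 = 0.229343
P(M+8) = 5 × 0.6011^1 × 0.3989^4 = 0.076098
P(M+10) = 0.3989^5 = 0.010100
The M+4 peak is largest (0.345596); scaling to 100 gives 22.71 : 75.34 : 100.00 : 66.36 : 22.02 : 2.92.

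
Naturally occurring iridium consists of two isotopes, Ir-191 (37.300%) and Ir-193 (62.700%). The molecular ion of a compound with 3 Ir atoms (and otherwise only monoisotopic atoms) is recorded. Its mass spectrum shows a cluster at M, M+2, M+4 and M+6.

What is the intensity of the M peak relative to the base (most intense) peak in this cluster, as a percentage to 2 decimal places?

Binomial terms of (0.37300 + 0.62700)^3: M 0.0519, M+2 0.2617, M+4 0.4399, M+6 0.2465 → M+4 is the base peak.
P(M+4) = C(3,2) × 0.37300^1 × 0.62700^2 = 3 × 0.3730 × 0.393129 = 0.439911 (base)
P(M) = C(3,0) × 0.37300^3 × 0.62700^0 = 1 × 0.05189512 × 1.0000 = 0.051895
Relative intensity = 0.051895 / 0.439911 × 100 = 11.80

11.80%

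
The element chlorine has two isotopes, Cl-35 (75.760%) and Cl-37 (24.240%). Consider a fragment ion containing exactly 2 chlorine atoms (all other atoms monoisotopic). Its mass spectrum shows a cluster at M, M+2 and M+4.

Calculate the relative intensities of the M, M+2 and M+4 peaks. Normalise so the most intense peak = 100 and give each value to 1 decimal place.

100.0 : 64.0 : 10.2

Each Cl atom is independently Cl-35 (p = 0.75760) or Cl-37 (q = 0.24240); the cluster is the binomial expansion (p + q)^2.
P(M) = 0.75760^2 = 0.573958
P(M+2) = 2 × 0.75760^1 × 0.24240^1 = 0.367284
P(M+4) = 0.24240^2 = 0.058758
The M peak is largest (0.573958); scaling to 100 gives 100.0 : 64.0 : 10.2.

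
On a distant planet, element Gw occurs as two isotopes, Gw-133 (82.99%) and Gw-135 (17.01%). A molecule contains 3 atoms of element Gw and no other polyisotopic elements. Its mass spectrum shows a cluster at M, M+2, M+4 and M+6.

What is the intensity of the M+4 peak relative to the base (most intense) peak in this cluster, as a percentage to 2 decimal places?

12.60%

Binomial terms of (0.8299 + 0.1701)^3: M 0.5716, M+2 0.3515, M+4 0.0720, M+6 0.0049 → M is the base peak.
P(M) = C(3,0) × 0.8299^3 × 0.1701^0 = 1 × 0.57158035 × 1.0000 = 0.571580 (base)
P(M+4) = C(3,2) × 0.8299^1 × 0.1701^2 = 3 × 0.8299 × 0.02893401 = 0.072037
Relative intensity = 0.072037 / 0.571580 × 100 = 12.60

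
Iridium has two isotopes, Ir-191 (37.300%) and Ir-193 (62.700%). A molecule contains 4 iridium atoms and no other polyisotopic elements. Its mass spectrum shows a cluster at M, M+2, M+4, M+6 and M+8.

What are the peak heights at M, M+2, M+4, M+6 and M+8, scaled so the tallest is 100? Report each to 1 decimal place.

5.3 : 35.4 : 89.2 : 100.0 : 42.0

The 4 Ir atoms are independent, so intensities follow the terms of (0.37300 + 0.62700)^4.
P(M) = 0.37300^4 = 0.019357
P(M+2) = 4 × 0.37300^3 × 0.62700^1 = 0.130153
P(M+4) = 6 × 0.37300^2 × 0.62700^2 = 0.328174
P(M+6) = 4 × 0.37300^1 × 0.62700^3 = 0.367766
P(M+8) = 0.62700^4 = 0.154550
The M+6 peak is largest (0.367766); scaling to 100 gives 5.3 : 35.4 : 89.2 : 100.0 : 42.0.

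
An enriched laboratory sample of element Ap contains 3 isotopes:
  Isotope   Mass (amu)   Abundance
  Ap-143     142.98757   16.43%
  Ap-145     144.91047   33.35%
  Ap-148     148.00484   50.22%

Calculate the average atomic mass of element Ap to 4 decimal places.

146.1485 amu

Ar = Σ fᵢ·mᵢ = 0.1643 × 142.98757 + 0.3335 × 144.91047 + 0.5022 × 148.00484
= 23.492858 + 48.327642 + 74.328031 = 146.148531 amu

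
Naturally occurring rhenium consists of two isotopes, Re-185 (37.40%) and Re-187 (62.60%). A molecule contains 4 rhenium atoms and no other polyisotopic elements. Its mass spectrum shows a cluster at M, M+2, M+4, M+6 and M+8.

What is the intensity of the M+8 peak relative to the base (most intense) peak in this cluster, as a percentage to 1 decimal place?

41.8%

(0.3740 + 0.6260)^4 gives M 0.0196, M+2 0.1310, M+4 0.3289, M+6 0.3670, M+8 0.1536; the largest is M+6.
P(M+6) = C(4,3) × 0.3740^1 × 0.6260^3 = 4 × 0.3740 × 0.24531438 = 0.366990 (base)
P(M+8) = C(4,4) × 0.3740^0 × 0.6260^4 = 1 × 1.0000 × 0.1535668 = 0.153567
Relative intensity = 0.153567 / 0.366990 × 100 = 41.8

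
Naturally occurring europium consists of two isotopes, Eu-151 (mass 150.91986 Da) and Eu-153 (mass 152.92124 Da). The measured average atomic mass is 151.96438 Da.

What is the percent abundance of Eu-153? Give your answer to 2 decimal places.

52.19%

With x = fraction of Eu-151 (so Eu-153 is 1 − x):
150.91986·x + 152.92124·(1 − x) = 151.96438
(150.91986 − 152.92124)·x = 151.96438 − 152.92124
x = -0.95686 / -2.00138 = 0.47810 → 47.81% Eu-151, 52.19% Eu-153.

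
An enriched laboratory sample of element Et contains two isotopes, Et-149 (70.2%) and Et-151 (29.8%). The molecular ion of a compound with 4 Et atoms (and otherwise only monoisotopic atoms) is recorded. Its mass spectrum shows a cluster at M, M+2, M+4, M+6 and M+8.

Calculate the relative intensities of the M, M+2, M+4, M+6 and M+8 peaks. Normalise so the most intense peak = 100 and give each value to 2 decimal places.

The 4 Et atoms are independent, so intensities follow the terms of (0.702 + 0.298)^4.
P(M) = 0.702^4 = 0.242856
P(M+2) = 4 × 0.702^3 × 0.298^1 = 0.412371
P(M+4) = 6 × 0.702^2 × 0.298^2 = 0.262578
P(M+6) = 4 × 0.702^1 × 0.298^3 = 0.074310
P(M+8) = 0.298^4 = 0.007886
The M+2 peak is largest (0.412371); scaling to 100 gives 58.89 : 100.00 : 63.68 : 18.02 : 1.91.

58.89 : 100.00 : 63.68 : 18.02 : 1.91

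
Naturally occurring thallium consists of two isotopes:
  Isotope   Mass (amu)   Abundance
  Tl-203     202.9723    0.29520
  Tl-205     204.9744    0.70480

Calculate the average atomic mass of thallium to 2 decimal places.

204.38 amu

Ar = Σ fᵢ·mᵢ = 0.29520 × 202.9723 + 0.70480 × 204.9744
= 59.91742 + 144.46596 = 204.38338 amu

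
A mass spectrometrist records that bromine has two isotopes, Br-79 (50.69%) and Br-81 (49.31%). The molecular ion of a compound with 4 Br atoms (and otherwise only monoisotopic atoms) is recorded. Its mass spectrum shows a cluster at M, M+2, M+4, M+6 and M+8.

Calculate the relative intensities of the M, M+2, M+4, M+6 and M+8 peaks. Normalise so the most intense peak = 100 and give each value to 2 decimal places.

17.61 : 68.53 : 100.00 : 64.85 : 15.77

The 4 Br atoms are independent, so intensities follow the terms of (0.5069 + 0.4931)^4.
P(M) = 0.5069^4 = 0.066022
P(M+2) = 4 × 0.5069^3 × 0.4931^1 = 0.256899
P(M+4) = 6 × 0.5069^2 × 0.4931^2 = 0.374857
P(M+6) = 4 × 0.5069^1 × 0.4931^3 = 0.243101
P(M+8) = 0.4931^4 = 0.059121
The M+4 peak is largest (0.374857); scaling to 100 gives 17.61 : 68.53 : 100.00 : 64.85 : 15.77.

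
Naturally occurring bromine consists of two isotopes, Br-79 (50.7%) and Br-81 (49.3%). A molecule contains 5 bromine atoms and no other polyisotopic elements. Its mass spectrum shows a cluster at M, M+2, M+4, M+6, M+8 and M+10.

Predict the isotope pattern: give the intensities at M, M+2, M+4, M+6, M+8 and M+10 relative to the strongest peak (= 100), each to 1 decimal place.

10.6 : 51.4 : 100.0 : 97.2 : 47.3 : 9.2

Expanding (0.507 + 0.493)^5:
P(M) = 0.507^5 = 0.033500
P(M+2) = 5 × 0.507^4 × 0.493^1 = 0.162873
P(M+4) = 10 × 0.507^3 × 0.493^2 = 0.316751
P(M+6) = 10 × 0.507^2 × 0.493^3 = 0.308004
P(M+8) = 5 × 0.507^1 × 0.493^4 = 0.149750
P(M+10) = 0.493^5 = 0.029123
The M+4 peak is largest (0.316751); scaling to 100 gives 10.6 : 51.4 : 100.0 : 97.2 : 47.3 : 9.2.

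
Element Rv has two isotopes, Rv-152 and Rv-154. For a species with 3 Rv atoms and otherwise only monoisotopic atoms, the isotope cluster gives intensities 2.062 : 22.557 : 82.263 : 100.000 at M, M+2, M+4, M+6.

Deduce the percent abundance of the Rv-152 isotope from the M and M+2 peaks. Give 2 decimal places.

Write p for the Rv-152 fraction. I(M+2)/I(M) = [C(3,1)·p^2·(1−p)] / p^3 = 3·(1−p)/p = 22.557/2.062 = 10.9394
(1−p)/p = 10.9394/3 = 3.6465  ⇒  p = 1/(1 + 3.6465) = 0.2152
Rv-152: 21.52%, Rv-154: 78.48%.

21.52%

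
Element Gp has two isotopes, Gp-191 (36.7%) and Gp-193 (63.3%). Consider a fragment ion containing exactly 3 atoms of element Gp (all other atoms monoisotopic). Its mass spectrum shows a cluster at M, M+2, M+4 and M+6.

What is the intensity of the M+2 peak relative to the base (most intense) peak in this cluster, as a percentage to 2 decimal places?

57.98%

Term probabilities: M 0.0494, M+2 0.2558, M+4 0.4412, M+6 0.2536. Base peak = M+4.
P(M+4) = C(3,2) × 0.367^1 × 0.633^2 = 3 × 0.3670 × 0.400689 = 0.441159 (base)
P(M+2) = C(3,1) × 0.367^2 × 0.633^1 = 3 × 0.134689 × 0.6330 = 0.255774
Relative intensity = 0.255774 / 0.441159 × 100 = 57.98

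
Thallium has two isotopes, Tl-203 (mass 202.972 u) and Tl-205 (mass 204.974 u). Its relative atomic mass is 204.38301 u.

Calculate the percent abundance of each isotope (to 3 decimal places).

Writing the weighted mean with unknown fraction x of Tl-203:
202.972·x + 204.974·(1 − x) = 204.38301
(202.972 − 204.974)·x = 204.38301 − 204.974
x = -0.59099 / -2.002 = 0.29520 → 29.520% Tl-203, 70.480% Tl-205.

Tl-203: 29.520%, Tl-205: 70.480%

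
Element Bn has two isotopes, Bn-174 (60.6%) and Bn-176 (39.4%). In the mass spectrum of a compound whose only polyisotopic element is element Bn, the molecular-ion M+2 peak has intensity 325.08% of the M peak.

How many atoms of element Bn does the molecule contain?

For n independent Bn atoms, I(M+2)/I(M) = n · (abundance Bn-176) / (abundance Bn-174) = n · 0.394/0.606.
n = 3.2508 × 0.606/0.394 = 5.00 ≈ 5

5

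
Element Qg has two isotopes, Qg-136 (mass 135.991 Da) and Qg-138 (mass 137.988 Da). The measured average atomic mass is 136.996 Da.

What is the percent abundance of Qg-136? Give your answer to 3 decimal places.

Writing the weighted mean with unknown fraction x of Qg-136:
135.991·x + 137.988·(1 − x) = 136.996
(135.991 − 137.988)·x = 136.996 − 137.988
x = -0.992 / -1.997 = 0.49675 → 49.675% Qg-136, 50.325% Qg-138.

49.675%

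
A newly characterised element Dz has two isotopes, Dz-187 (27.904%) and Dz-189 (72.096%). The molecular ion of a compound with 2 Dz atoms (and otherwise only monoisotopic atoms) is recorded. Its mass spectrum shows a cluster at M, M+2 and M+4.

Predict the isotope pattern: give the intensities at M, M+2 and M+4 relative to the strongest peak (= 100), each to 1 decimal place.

The 2 Dz atoms are independent, so intensities follow the terms of (0.27904 + 0.72096)^2.
P(M) = 0.27904^2 = 0.077863
P(M+2) = 2 × 0.27904^1 × 0.72096^1 = 0.402353
P(M+4) = 0.72096^2 = 0.519783
The M+4 peak is largest (0.519783); scaling to 100 gives 15.0 : 77.4 : 100.0.

15.0 : 77.4 : 100.0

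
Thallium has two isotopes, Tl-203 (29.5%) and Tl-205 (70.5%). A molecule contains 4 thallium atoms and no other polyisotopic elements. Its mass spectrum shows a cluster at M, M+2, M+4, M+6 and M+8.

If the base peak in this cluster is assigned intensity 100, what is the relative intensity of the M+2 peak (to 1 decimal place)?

(0.295 + 0.705)^4 gives M 0.0076, M+2 0.0724, M+4 0.2595, M+6 0.4135, M+8 0.2470; the largest is M+6.
P(M+6) = C(4,3) × 0.295^1 × 0.705^3 = 4 × 0.2950 × 0.35040263 = 0.413475 (base)
P(M+2) = C(4,1) × 0.295^3 × 0.705^1 = 4 × 0.02567237 × 0.7050 = 0.072396
Relative intensity = 0.072396 / 0.413475 × 100 = 17.5

17.5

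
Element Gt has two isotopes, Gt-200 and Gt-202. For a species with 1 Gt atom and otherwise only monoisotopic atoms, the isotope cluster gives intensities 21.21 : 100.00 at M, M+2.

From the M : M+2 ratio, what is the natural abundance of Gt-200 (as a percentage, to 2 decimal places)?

17.50%

If p is the fraction of Gt that is Gt-200, then I(M+2)/I(M) = [C(1,1)·p^0·(1−p)] / p^1 = 1·(1−p)/p = 100.00/21.21 = 4.7148
(1−p)/p = 4.7148/1 = 4.7148  ⇒  p = 1/(1 + 4.7148) = 0.1750
Gt-200: 17.50%, Gt-202: 82.50%.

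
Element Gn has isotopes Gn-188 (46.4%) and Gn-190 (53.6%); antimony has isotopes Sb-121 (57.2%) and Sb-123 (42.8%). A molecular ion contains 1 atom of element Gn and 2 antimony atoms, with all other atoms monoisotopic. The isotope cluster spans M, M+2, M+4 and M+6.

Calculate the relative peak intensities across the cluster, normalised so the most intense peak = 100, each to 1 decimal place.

Element Gn pattern (n=1): 0.4640 : 0.5360
Antimony pattern (n=2): 0.327184 : 0.489632 : 0.183184
Convolve the two distributions (both contribute in 2-u steps):
  M: 0.4640×0.327184 = 0.151813
  M+2: 0.4640×0.489632 + 0.5360×0.327184 = 0.402560
  M+4: 0.4640×0.183184 + 0.5360×0.489632 = 0.347440
  M+6: 0.5360×0.183184 = 0.098187
Scale to base peak (0.402560) = 100: 37.7 : 100.0 : 86.3 : 24.4

37.7 : 100.0 : 86.3 : 24.4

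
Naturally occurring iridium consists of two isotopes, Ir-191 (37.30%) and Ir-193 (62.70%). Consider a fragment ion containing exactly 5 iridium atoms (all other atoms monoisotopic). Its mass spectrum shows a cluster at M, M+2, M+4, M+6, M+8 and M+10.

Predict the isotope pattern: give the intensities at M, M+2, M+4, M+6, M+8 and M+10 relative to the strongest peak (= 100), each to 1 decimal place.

2.1 : 17.7 : 59.5 : 100.0 : 84.0 : 28.3

Expanding (0.3730 + 0.6270)^5:
P(M) = 0.3730^5 = 0.007220
P(M+2) = 5 × 0.3730^4 × 0.6270^1 = 0.060684
P(M+4) = 10 × 0.3730^3 × 0.6270^2 = 0.204015
P(M+6) = 10 × 0.3730^2 × 0.6270^3 = 0.342942
P(M+8) = 5 × 0.3730^1 × 0.6270^4 = 0.288237
P(M+10) = 0.6270^5 = 0.096903
The M+6 peak is largest (0.342942); scaling to 100 gives 2.1 : 17.7 : 59.5 : 100.0 : 84.0 : 28.3.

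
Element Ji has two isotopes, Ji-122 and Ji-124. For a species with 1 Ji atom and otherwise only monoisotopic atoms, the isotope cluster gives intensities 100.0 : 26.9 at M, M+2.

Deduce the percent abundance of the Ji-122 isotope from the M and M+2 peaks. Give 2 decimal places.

78.80%

Let p = fractional abundance of Ji-122. I(M+2)/I(M) = [C(1,1)·p^0·(1−p)] / p^1 = 1·(1−p)/p = 26.9/100.0 = 0.2690
(1−p)/p = 0.2690/1 = 0.2690  ⇒  p = 1/(1 + 0.2690) = 0.7880
Ji-122: 78.80%, Ji-124: 21.20%.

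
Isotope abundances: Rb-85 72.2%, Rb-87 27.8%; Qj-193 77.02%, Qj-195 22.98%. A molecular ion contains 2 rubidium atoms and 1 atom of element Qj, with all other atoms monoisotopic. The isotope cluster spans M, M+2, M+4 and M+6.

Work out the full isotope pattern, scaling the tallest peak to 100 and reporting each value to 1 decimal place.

93.6 : 100.0 : 35.4 : 4.1

Rubidium pattern (n=2): 0.521284 : 0.401432 : 0.077284
Element Qj pattern (n=1): 0.7702 : 0.2298
Convolve the two distributions (both contribute in 2-u steps):
  M: 0.521284×0.7702 = 0.401493
  M+2: 0.521284×0.2298 + 0.401432×0.7702 = 0.428974
  M+4: 0.401432×0.2298 + 0.077284×0.7702 = 0.151773
  M+6: 0.077284×0.2298 = 0.017760
Scale to base peak (0.428974) = 100: 93.6 : 100.0 : 35.4 : 4.1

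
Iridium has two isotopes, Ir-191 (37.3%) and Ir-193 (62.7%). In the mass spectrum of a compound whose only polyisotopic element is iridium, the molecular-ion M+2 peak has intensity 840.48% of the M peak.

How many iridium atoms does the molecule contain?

5

The M+2/M ratio from n Ir atoms is n · q/p = n · 0.627/0.373.
n = 8.4048 × 0.373/0.627 = 5.00 ≈ 5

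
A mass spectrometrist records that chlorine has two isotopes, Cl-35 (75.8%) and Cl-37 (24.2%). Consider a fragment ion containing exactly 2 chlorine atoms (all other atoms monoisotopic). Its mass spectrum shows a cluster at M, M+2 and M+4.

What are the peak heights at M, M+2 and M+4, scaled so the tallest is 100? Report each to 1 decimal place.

Each Cl atom is independently Cl-35 (p = 0.758) or Cl-37 (q = 0.242); the cluster is the binomial expansion (p + q)^2.
P(M) = 0.758^2 = 0.574564
P(M+2) = 2 × 0.758^1 × 0.242^1 = 0.366872
P(M+4) = 0.242^2 = 0.058564
The M peak is largest (0.574564); scaling to 100 gives 100.0 : 63.9 : 10.2.

100.0 : 63.9 : 10.2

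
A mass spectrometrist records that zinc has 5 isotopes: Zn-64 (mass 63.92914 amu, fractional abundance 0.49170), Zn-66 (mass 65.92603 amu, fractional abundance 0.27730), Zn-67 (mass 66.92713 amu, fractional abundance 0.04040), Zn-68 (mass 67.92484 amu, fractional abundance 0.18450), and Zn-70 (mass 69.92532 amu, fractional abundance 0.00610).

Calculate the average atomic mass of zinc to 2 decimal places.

65.38 amu

The abundance-weighted mean is 0.49170 × 63.92914 + 0.27730 × 65.92603 + 0.04040 × 66.92713 + 0.18450 × 67.92484 + 0.00610 × 69.92532
= 31.433958 + 18.281288 + 2.703856 + 12.532133 + 0.426544 = 65.377779 amu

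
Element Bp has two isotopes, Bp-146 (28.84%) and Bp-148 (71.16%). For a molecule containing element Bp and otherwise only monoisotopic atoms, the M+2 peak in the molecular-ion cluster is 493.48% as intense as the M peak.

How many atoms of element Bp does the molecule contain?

2

With n Bp atoms, P(M+2)/P(M) = C(n,1)·p^(n−1)q / p^n = n·q/p = n · 0.7116/0.2884.
n = 4.9348 × 0.2884/0.7116 = 2.00 ≈ 2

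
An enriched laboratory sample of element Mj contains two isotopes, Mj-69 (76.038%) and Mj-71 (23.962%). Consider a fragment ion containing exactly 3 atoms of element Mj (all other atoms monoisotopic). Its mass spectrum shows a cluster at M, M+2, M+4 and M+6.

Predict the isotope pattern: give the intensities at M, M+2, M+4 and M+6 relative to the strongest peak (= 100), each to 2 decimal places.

100.00 : 94.54 : 29.79 : 3.13

The 3 Mj atoms are independent, so intensities follow the terms of (0.76038 + 0.23962)^3.
P(M) = 0.76038^3 = 0.439635
P(M+2) = 3 × 0.76038^2 × 0.23962^1 = 0.415629
P(M+4) = 3 × 0.76038^1 × 0.23962^2 = 0.130978
P(M+6) = 0.23962^3 = 0.013758
The M peak is largest (0.439635); scaling to 100 gives 100.00 : 94.54 : 29.79 : 3.13.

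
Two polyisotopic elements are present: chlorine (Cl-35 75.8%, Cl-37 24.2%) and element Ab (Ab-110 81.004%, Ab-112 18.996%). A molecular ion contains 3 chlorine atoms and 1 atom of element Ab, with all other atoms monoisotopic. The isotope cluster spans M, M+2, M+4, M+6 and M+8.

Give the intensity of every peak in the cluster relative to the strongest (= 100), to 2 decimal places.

83.87 : 100.00 : 44.48 : 8.74 : 0.64

Chlorine pattern (n=3): 0.43551951 : 0.41713346 : 0.13317454 : 0.01417249
Element Ab pattern (n=1): 0.81004 : 0.18996
Convolve the two distributions (both contribute in 2-u steps):
  M: 0.43551951×0.81004 = 0.352788
  M+2: 0.43551951×0.18996 + 0.41713346×0.81004 = 0.420626
  M+4: 0.41713346×0.18996 + 0.13317454×0.81004 = 0.187115
  M+6: 0.13317454×0.18996 + 0.01417249×0.81004 = 0.036778
  M+8: 0.01417249×0.18996 = 0.002692
Scale to base peak (0.420626) = 100: 83.87 : 100.00 : 44.48 : 8.74 : 0.64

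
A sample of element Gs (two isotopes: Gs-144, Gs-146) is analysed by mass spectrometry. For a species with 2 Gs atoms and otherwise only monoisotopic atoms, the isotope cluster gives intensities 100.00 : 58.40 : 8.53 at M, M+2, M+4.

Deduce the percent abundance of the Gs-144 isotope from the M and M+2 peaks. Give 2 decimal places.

Write p for the Gs-144 fraction. I(M+2)/I(M) = [C(2,1)·p^1·(1−p)] / p^2 = 2·(1−p)/p = 58.40/100.00 = 0.5840
(1−p)/p = 0.5840/2 = 0.2920  ⇒  p = 1/(1 + 0.2920) = 0.7740
Gs-144: 77.40%, Gs-146: 22.60%.

77.40%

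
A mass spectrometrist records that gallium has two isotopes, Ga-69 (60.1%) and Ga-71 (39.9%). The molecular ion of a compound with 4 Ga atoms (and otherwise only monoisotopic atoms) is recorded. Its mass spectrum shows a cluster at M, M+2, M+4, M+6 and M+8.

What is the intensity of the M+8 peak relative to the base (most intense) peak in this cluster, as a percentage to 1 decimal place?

7.3%

Binomial terms of (0.601 + 0.399)^4: M 0.1305, M+2 0.3465, M+4 0.3450, M+6 0.1527, M+8 0.0253 → M+2 is the base peak.
P(M+2) = C(4,1) × 0.601^3 × 0.399^1 = 4 × 0.2170818 × 0.3990 = 0.346463 (base)
P(M+8) = C(4,4) × 0.601^0 × 0.399^4 = 1 × 1.0000 × 0.02534496 = 0.025345
Relative intensity = 0.025345 / 0.346463 × 100 = 7.3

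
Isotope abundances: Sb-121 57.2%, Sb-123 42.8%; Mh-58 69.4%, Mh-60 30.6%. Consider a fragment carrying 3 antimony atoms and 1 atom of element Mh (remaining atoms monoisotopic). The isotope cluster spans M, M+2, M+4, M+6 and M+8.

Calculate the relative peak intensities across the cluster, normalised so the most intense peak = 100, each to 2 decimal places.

Antimony pattern (n=3): 0.18714925 : 0.42010426 : 0.31434374 : 0.07840275
Element Mh pattern (n=1): 0.6940 : 0.3060
Convolve the two distributions (both contribute in 2-u steps):
  M: 0.18714925×0.6940 = 0.129882
  M+2: 0.18714925×0.3060 + 0.42010426×0.6940 = 0.348820
  M+4: 0.42010426×0.3060 + 0.31434374×0.6940 = 0.346706
  M+6: 0.31434374×0.3060 + 0.07840275×0.6940 = 0.150601
  M+8: 0.07840275×0.3060 = 0.023991
Scale to base peak (0.348820) = 100: 37.23 : 100.00 : 99.39 : 43.17 : 6.88

37.23 : 100.00 : 99.39 : 43.17 : 6.88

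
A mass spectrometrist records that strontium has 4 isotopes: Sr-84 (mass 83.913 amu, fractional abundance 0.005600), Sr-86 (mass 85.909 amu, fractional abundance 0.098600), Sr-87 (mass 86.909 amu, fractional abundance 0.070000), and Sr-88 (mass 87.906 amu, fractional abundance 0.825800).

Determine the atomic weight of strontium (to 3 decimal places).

87.617 amu

Ar = Σ fᵢ·mᵢ = 0.005600 × 83.913 + 0.098600 × 85.909 + 0.070000 × 86.909 + 0.825800 × 87.906
= 0.4699 + 8.4706 + 6.0836 + 72.5928 = 87.6169 amu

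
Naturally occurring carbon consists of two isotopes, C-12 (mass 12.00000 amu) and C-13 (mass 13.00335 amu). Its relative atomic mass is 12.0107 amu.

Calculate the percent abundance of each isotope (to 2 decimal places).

C-12: 98.93%, C-13: 1.07%

Let x be the fractional abundance of C-12; then C-13 has abundance 1 − x.
12.00000·x + 13.00335·(1 − x) = 12.0107
(12.00000 − 13.00335)·x = 12.0107 − 13.00335
x = -0.99265 / -1.00335 = 0.98934 → 98.93% C-12, 1.07% C-13.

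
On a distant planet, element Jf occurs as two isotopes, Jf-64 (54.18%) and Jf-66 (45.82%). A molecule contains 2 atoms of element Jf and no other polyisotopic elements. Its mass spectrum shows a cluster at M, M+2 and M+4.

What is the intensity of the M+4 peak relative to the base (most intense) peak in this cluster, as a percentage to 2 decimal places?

Term probabilities: M 0.2935, M+2 0.4965, M+4 0.2099. Base peak = M+2.
P(M+2) = C(2,1) × 0.5418^1 × 0.4582^1 = 2 × 0.5418 × 0.4582 = 0.496506 (base)
P(M+4) = C(2,2) × 0.5418^0 × 0.4582^2 = 1 × 1.0000 × 0.20994724 = 0.209947
Relative intensity = 0.209947 / 0.496506 × 100 = 42.28

42.28%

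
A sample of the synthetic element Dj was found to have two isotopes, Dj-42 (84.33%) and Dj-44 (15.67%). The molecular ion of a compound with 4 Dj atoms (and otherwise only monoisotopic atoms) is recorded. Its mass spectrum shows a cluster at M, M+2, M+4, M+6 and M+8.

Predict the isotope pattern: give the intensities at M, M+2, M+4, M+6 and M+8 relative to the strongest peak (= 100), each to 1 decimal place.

100.0 : 74.3 : 20.7 : 2.6 : 0.1

Expanding (0.8433 + 0.1567)^4:
P(M) = 0.8433^4 = 0.505741
P(M+2) = 4 × 0.8433^3 × 0.1567^1 = 0.375903
P(M+4) = 6 × 0.8433^2 × 0.1567^2 = 0.104774
P(M+6) = 4 × 0.8433^1 × 0.1567^3 = 0.012979
P(M+8) = 0.1567^4 = 0.000603
The M peak is largest (0.505741); scaling to 100 gives 100.0 : 74.3 : 20.7 : 2.6 : 0.1.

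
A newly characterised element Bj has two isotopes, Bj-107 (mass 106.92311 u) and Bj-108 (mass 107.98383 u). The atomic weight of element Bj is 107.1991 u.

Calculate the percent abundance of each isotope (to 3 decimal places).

Bj-107: 73.981%, Bj-108: 26.019%

Writing the weighted mean with unknown fraction x of Bj-107:
106.92311·x + 107.98383·(1 − x) = 107.1991
(106.92311 − 107.98383)·x = 107.1991 − 107.98383
x = -0.78473 / -1.06072 = 0.73981 → 73.981% Bj-107, 26.019% Bj-108.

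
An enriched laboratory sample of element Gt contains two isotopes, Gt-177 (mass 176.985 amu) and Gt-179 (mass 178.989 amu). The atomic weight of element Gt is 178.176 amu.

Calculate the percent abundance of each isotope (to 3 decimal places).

Writing the weighted mean with unknown fraction x of Gt-177:
176.985·x + 178.989·(1 − x) = 178.176
(176.985 − 178.989)·x = 178.176 − 178.989
x = -0.813 / -2.004 = 0.40569 → 40.569% Gt-177, 59.431% Gt-179.

Gt-177: 40.569%, Gt-179: 59.431%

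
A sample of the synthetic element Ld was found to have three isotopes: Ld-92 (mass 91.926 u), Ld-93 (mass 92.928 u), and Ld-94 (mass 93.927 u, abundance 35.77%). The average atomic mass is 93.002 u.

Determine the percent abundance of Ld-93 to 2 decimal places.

Let x and y be the fractions of Ld-92 and Ld-93. Then x + y = 1 − 0.3577 = 0.6423 and 91.926x + 92.928y = 93.002 − 0.3577×93.927 = 59.4043121.
Substituting: 91.926x + 92.928(0.6423 − x) = 59.4043121
(91.926 − 92.928)x = -0.2833423  ⇒  x = 0.28278, y = 0.35952
Ld-92: 28.28%, Ld-93: 35.95%.

35.95%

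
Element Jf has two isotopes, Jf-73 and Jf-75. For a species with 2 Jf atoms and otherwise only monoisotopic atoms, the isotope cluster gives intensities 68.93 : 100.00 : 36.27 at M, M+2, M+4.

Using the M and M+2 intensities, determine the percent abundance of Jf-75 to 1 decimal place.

If p is the fraction of Jf that is Jf-73, then I(M+2)/I(M) = [C(2,1)·p^1·(1−p)] / p^2 = 2·(1−p)/p = 100.00/68.93 = 1.4507
(1−p)/p = 1.4507/2 = 0.7254  ⇒  p = 1/(1 + 0.7254) = 0.5796
Jf-73: 58.0%, Jf-75: 42.0%.

42.0%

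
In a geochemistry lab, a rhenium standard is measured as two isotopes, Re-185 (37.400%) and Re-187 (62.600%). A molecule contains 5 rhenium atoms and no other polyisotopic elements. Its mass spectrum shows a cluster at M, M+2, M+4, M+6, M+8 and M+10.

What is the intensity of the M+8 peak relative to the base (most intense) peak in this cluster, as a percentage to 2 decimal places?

83.69%

Binomial terms of (0.37400 + 0.62600)^5: M 0.0073, M+2 0.0612, M+4 0.2050, M+6 0.3431, M+8 0.2872, M+10 0.0961 → M+6 is the base peak.
P(M+6) = C(5,3) × 0.37400^2 × 0.62600^3 = 10 × 0.139876 × 0.24531438 = 0.343136 (base)
P(M+8) = C(5,4) × 0.37400^1 × 0.62600^4 = 5 × 0.3740 × 0.1535668 = 0.287170
Relative intensity = 0.287170 / 0.343136 × 100 = 83.69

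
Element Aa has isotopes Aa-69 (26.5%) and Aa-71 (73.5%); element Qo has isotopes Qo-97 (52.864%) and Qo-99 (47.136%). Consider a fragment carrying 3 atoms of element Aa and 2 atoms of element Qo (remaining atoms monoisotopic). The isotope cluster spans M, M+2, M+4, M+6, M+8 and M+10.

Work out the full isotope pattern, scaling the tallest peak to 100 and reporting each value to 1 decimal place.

1.4 : 14.6 : 56.0 : 100.0 : 81.6 : 24.5

Element Aa pattern (n=3): 0.01860963 : 0.15484613 : 0.42947887 : 0.39706537
Element Qo pattern (n=2): 0.27946025 : 0.4983595 : 0.22218025
Convolve the two distributions (both contribute in 2-u steps):
  M: 0.01860963×0.27946025 = 0.005201
  M+2: 0.01860963×0.4983595 + 0.15484613×0.27946025 = 0.052548
  M+4: 0.01860963×0.22218025 + 0.15484613×0.4983595 + 0.42947887×0.27946025 = 0.201326
  M+6: 0.15484613×0.22218025 + 0.42947887×0.4983595 + 0.39706537×0.27946025 = 0.359403
  M+8: 0.42947887×0.22218025 + 0.39706537×0.4983595 = 0.293303
  M+10: 0.39706537×0.22218025 = 0.088220
Scale to base peak (0.359403) = 100: 1.4 : 14.6 : 56.0 : 100.0 : 81.6 : 24.5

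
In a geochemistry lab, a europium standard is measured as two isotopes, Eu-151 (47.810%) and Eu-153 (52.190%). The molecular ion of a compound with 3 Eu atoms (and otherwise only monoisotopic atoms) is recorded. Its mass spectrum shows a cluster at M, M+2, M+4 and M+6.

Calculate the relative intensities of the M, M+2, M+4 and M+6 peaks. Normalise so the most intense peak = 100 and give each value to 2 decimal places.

27.97 : 91.61 : 100.00 : 36.39

Expanding (0.47810 + 0.52190)^3:
P(M) = 0.47810^3 = 0.109284
P(M+2) = 3 × 0.47810^2 × 0.52190^1 = 0.357887
P(M+4) = 3 × 0.47810^1 × 0.52190^2 = 0.390674
P(M+6) = 0.52190^3 = 0.142155
The M+4 peak is largest (0.390674); scaling to 100 gives 27.97 : 91.61 : 100.00 : 36.39.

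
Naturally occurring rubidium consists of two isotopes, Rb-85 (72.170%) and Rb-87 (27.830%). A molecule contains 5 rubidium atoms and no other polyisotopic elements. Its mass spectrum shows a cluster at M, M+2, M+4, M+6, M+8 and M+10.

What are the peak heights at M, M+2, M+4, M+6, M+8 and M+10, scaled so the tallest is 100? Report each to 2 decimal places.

Expanding (0.72170 + 0.27830)^5:
P(M) = 0.72170^5 = 0.195787
P(M+2) = 5 × 0.72170^4 × 0.27830^1 = 0.377494
P(M+4) = 10 × 0.72170^3 × 0.27830^2 = 0.291136
P(M+6) = 10 × 0.72170^2 × 0.27830^3 = 0.112267
P(M+8) = 5 × 0.72170^1 × 0.27830^4 = 0.021646
P(M+10) = 0.27830^5 = 0.001669
The M+2 peak is largest (0.377494); scaling to 100 gives 51.86 : 100.00 : 77.12 : 29.74 : 5.73 : 0.44.

51.86 : 100.00 : 77.12 : 29.74 : 5.73 : 0.44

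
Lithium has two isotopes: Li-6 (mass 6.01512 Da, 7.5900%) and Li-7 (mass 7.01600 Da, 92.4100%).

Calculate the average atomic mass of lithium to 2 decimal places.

6.94 Da

Average mass = Σ (abundance × isotope mass) = 0.075900 × 6.01512 + 0.924100 × 7.01600
= 0.456548 + 6.483486 = 6.940034 Da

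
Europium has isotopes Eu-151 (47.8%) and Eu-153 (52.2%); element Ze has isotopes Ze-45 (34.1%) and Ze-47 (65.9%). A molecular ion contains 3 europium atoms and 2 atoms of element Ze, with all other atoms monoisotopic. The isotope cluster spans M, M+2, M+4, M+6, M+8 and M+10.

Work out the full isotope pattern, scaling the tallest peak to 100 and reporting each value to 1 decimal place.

Europium pattern (n=3): 0.10921535 : 0.35780594 : 0.39074206 : 0.14223665
Element Ze pattern (n=2): 0.116281 : 0.449438 : 0.434281
Convolve the two distributions (both contribute in 2-u steps):
  M: 0.10921535×0.116281 = 0.012700
  M+2: 0.10921535×0.449438 + 0.35780594×0.116281 = 0.090692
  M+4: 0.10921535×0.434281 + 0.35780594×0.449438 + 0.39074206×0.116281 = 0.253678
  M+6: 0.35780594×0.434281 + 0.39074206×0.449438 + 0.14223665×0.116281 = 0.347542
  M+8: 0.39074206×0.434281 + 0.14223665×0.449438 = 0.233618
  M+10: 0.14223665×0.434281 = 0.061771
Scale to base peak (0.347542) = 100: 3.7 : 26.1 : 73.0 : 100.0 : 67.2 : 17.8

3.7 : 26.1 : 73.0 : 100.0 : 67.2 : 17.8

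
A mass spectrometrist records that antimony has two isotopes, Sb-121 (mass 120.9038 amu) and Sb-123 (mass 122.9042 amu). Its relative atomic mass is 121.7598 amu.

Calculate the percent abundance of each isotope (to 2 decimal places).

Sb-121: 57.21%, Sb-123: 42.79%

With x = fraction of Sb-121 (so Sb-123 is 1 − x):
120.9038·x + 122.9042·(1 − x) = 121.7598
(120.9038 − 122.9042)·x = 121.7598 − 122.9042
x = -1.1444 / -2.0004 = 0.57209 → 57.21% Sb-121, 42.79% Sb-123.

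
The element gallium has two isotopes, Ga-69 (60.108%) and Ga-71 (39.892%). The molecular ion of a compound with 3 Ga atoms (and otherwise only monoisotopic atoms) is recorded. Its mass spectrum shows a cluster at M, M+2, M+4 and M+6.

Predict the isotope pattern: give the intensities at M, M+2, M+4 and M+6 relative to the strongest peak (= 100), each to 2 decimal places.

The 3 Ga atoms are independent, so intensities follow the terms of (0.60108 + 0.39892)^3.
P(M) = 0.60108^3 = 0.217169
P(M+2) = 3 × 0.60108^2 × 0.39892^1 = 0.432386
P(M+4) = 3 × 0.60108^1 × 0.39892^2 = 0.286963
P(M+6) = 0.39892^3 = 0.063483
The M+2 peak is largest (0.432386); scaling to 100 gives 50.23 : 100.00 : 66.37 : 14.68.

50.23 : 100.00 : 66.37 : 14.68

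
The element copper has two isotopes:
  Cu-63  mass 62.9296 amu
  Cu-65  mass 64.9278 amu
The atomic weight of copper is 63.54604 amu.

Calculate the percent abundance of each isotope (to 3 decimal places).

Cu-63: 69.150%, Cu-65: 30.850%

With x = fraction of Cu-63 (so Cu-65 is 1 − x):
62.9296·x + 64.9278·(1 − x) = 63.54604
(62.9296 − 64.9278)·x = 63.54604 − 64.9278
x = -1.38176 / -1.9982 = 0.69150 → 69.150% Cu-63, 30.850% Cu-65.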